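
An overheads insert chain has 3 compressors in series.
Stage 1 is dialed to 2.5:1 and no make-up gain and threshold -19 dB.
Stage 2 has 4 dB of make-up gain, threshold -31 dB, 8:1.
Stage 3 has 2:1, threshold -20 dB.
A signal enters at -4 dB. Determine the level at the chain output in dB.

-24.75 dB

Stage 1: overshoot 15 dB → 15/2.5 = 6 dB → -13 dB.
Stage 2: overshoot 18 dB → 18/8 = 2.25 dB → -28.75 dB; +4 dB make-up → -24.75 dB.
Stage 3: -24.75 dB ≤ -20 dB, so stage 3 doesn't engage; output -24.75 dB.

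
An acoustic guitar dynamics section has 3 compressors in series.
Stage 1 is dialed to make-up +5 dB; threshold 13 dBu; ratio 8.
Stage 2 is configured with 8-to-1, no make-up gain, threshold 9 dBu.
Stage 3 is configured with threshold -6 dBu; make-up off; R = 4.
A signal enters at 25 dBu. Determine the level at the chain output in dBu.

-1.921875 dBu

Stage 1: overshoot 12 dB → 12/8 = 1.5 dB → 14.5 dBu; +5 dB make-up → 19.5 dBu.
Stage 2: 10.5 dB above 9 dBu, reduced 8:1 to 1.3125 dB above → 10.3125 dBu.
Stage 3: 10.3125 dBu is 16.3125 dB over -6 dBu; at 4:1 that becomes 4.078125 dB over, giving -1.921875 dBu.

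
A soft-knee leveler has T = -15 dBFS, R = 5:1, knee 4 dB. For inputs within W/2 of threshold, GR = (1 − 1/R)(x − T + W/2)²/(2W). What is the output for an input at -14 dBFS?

x − T + W/2 = -14 − (-15) + 2 = 3.
GR = (1 − 1/5) × 3² / 8 = 0.8 × 9 / 8 = 0.9 dB.
Output = -14 − 0.9 = -14.9 dBFS.

-14.9 dBFS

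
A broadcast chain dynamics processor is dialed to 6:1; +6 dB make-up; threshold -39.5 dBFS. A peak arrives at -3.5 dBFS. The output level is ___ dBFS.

-3.5 dBFS sits 36 dB over threshold.
At 6:1 the overshoot is divided by 6, leaving 6 dB above threshold.
Output = -39.5 + 6 = -33.5 dBFS; make-up adds 6 dB, giving -27.5 dBFS.

-27.5 dBFS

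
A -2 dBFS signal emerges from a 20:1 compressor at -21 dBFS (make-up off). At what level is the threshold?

Let T be the threshold. Output overshoot = (input overshoot)/R, so -21 − T = (-2 − T)/20.
20·(-21 − T) = -2 − T → 19·T = -420 − (-2) = -418.
T = -418/19 = -22 dBFS.

-22 dBFS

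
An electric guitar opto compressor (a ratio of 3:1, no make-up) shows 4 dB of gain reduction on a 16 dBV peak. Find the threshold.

Gain reduction = 16 − 12 = 4 dB; output overshoot = GR / (R − 1) = 4 / 2 = 2 dB.
Threshold = output − output overshoot = 12 − 2 = 10 dBV.

10 dBV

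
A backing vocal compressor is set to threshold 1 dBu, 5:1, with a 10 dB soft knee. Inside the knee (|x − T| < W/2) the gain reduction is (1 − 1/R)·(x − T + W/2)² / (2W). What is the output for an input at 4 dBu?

x − T + W/2 = 4 − 1 + 5 = 8.
GR = (1 − 1/5) × 8² / 20 = 0.8 × 64 / 20 = 2.56 dB.
Output = 4 − 2.56 = 1.44 dBu.

1.44 dBu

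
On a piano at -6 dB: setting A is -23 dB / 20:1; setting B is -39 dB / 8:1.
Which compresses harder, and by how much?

A: GR = 17 − 17/20 = 16.15 dB.
B: GR = 33 − 33/8 = 28.875 dB.
Difference: 12.725 dB in favour of B.

B, by 12.725 dB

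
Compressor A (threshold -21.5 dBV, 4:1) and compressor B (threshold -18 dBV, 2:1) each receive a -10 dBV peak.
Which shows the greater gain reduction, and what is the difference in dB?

A, by 4.625 dB

A: overshoot 11.5 dB → output overshoot 2.875 dB → GR 8.625 dB.
B: overshoot 8 dB → output overshoot 4 dB → GR 4 dB.
A reduces 4.625 dB more.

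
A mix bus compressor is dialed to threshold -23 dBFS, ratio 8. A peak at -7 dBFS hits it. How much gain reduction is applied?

14 dB

Overshoot = -7 − (-23) = 16 dB.
A 8:1 ratio leaves 2 dB of that excess.
So the signal is attenuated by 16 − 2 = 14 dB.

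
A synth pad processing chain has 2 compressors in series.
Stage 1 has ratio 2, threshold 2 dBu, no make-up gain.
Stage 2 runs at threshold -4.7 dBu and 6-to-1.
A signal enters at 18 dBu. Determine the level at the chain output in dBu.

Stage 1: overshoot 16 dB → 16/2 = 8 dB → 10 dBu.
Stage 2: 10 dBu is 14.7 dB over -4.7 dBu; at 6:1 that becomes 2.45 dB over, giving -2.25 dBu.

-2.25 dBu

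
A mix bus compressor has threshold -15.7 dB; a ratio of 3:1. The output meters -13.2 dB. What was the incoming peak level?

-8.2 dB

The compressed level sits -13.2 − (-15.7) = 2.5 dB over threshold.
Undo the ratio: input overshoot = 2.5 × 3 = 7.5 dB, giving input = -8.2 dB.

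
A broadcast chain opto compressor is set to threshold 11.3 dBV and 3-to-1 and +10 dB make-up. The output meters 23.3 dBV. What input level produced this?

17.3 dBV

Stripping the +10 dB make-up gives 13.3 dBV at the gain stage.
The compressed level sits 13.3 − 11.3 = 2 dB over threshold.
Input overshoot = R × output overshoot = 6 dB → input = 11.3 + 6 = 17.3 dBV.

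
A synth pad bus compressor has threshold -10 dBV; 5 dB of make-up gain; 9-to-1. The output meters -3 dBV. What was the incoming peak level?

Before make-up, the level was -3 − 5 = -8 dBV.
The compressed level sits -8 − (-10) = 2 dB over threshold.
Input overshoot = R × output overshoot = 18 dB → input = -10 + 18 = 8 dBV.

8 dBV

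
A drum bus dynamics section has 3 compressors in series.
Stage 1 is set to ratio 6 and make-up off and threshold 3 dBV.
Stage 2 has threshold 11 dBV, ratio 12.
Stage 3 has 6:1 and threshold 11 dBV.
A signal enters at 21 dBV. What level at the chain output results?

Stage 1: 18 dB above 3 dBV, reduced 6:1 to 3 dB above → 6 dBV.
Stage 2: 6 dBV is at or below the 11 dBV threshold — no compression; output 6 dBV.
Stage 3: 6 dBV is at or below the 11 dBV threshold — no compression; output 6 dBV.

6 dBV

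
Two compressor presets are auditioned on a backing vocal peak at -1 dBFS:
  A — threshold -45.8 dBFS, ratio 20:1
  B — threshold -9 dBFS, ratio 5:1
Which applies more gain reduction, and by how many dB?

A: 44.8 dB over, compressed to 2.24 dB over, so 42.56 dB of GR.
B: 8 dB over, compressed to 1.6 dB over, so 6.4 dB of GR.
Difference: 36.16 dB in favour of A.

A, by 36.16 dB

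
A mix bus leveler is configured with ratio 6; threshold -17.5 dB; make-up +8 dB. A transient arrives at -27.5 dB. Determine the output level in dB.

-19.5 dB

-27.5 dB is 10 dB below the -17.5 dB threshold, so no gain reduction is applied.
Make-up gain adds 8 dB: -27.5 + 8 = -19.5 dB.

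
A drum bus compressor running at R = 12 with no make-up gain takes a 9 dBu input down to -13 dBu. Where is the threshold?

Input is 24 dB above T (since output overshoot × R = input overshoot: (-13 − T)·12 = 9 − T gives T = -15 dBu).
Check: -15 + (9 − (-15))/12 = -15 + 2 = -13 dBu. ✓

-15 dBu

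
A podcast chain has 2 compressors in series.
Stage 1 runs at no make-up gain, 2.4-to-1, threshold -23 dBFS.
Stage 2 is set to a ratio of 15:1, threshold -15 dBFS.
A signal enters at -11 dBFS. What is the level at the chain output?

-18 dBFS

Stage 1: overshoot 12 dB → 12/2.4 = 5 dB → -18 dBFS.
Stage 2: -18 dBFS is at or below the -15 dBFS threshold — no compression; output -18 dBFS.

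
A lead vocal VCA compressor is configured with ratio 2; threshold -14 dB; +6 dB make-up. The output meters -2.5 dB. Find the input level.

Stripping the +6 dB make-up gives -8.5 dB at the gain stage.
Post-compression overshoot = -8.5 − (-14) = 5.5 dB.
Input overshoot = R × output overshoot = 11 dB → input = -14 + 11 = -3 dB.

-3 dB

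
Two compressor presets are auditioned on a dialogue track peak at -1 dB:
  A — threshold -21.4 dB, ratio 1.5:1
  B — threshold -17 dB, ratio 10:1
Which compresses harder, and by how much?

A: 20.4 dB over, compressed to 13.6 dB over, so 6.8 dB of GR.
B: 16 dB over, compressed to 1.6 dB over, so 14.4 dB of GR.
Difference: 7.6 dB in favour of B.

B, by 7.6 dB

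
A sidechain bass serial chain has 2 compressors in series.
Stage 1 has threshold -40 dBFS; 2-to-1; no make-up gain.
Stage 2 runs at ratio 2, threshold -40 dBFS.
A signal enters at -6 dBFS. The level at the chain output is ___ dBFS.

Stage 1: overshoot 34 dB → 34/2 = 17 dB → -23 dBFS.
Stage 2: -23 dBFS is 17 dB over -40 dBFS; at 2:1 that becomes 8.5 dB over, giving -31.5 dBFS.

-31.5 dBFS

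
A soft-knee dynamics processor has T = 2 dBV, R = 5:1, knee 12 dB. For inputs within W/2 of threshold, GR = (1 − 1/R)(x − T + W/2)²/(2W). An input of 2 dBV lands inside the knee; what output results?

x − T + W/2 = 2 − 2 + 6 = 6.
GR = (1 − 1/5) × 6² / 24 = 0.8 × 36 / 24 = 1.2 dB.
Output = 2 − 1.2 = 0.8 dBV.

0.8 dBV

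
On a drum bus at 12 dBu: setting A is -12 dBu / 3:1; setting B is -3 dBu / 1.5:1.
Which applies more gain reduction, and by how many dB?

A: overshoot 24 dB → output overshoot 8 dB → GR 16 dB.
B: overshoot 15 dB → output overshoot 10 dB → GR 5 dB.
Difference: 11 dB in favour of A.

A, by 11 dB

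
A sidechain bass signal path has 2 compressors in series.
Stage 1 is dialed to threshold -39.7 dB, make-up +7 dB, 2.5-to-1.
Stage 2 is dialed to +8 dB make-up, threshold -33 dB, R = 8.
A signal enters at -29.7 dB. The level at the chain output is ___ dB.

-24.4625 dB

Stage 1: -29.7 dB is 10 dB over -39.7 dB; at 2.5:1 that becomes 4 dB over, giving -35.7 dB; +7 dB make-up → -28.7 dB.
Stage 2: overshoot 4.3 dB → 4.3/8 = 0.5375 dB → -32.4625 dB; +8 dB make-up → -24.4625 dB.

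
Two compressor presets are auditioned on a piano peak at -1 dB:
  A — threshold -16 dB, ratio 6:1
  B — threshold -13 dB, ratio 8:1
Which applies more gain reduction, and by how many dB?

A, by 2 dB

A: overshoot 15 dB → output overshoot 2.5 dB → GR 12.5 dB.
B: overshoot 12 dB → output overshoot 1.5 dB → GR 10.5 dB.
Difference: 2 dB in favour of A.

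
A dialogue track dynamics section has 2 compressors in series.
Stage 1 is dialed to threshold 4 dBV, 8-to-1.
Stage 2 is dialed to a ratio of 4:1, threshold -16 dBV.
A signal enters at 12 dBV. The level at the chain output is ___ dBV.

-10.75 dBV

Stage 1: 8 dB above 4 dBV, reduced 8:1 to 1 dB above → 5 dBV.
Stage 2: 21 dB above -16 dBV, reduced 4:1 to 5.25 dB above → -10.75 dBV.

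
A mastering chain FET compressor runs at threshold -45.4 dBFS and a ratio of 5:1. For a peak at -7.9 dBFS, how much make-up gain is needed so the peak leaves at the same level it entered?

Without make-up, output = threshold + overshoot/5 = -45.4 + 7.5 = -37.9 dBFS.
Gap to target: 30 dB.

30 dB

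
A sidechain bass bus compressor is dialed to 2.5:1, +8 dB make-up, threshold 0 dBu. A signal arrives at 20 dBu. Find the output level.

The input is 20 dB above the 0 dBu threshold.
At 2.5:1 the overshoot is divided by 2.5, leaving 8 dB above threshold.
So the level is 0 + 8 = 8 dBu; make-up adds 8 dB, giving 16 dBu.

16 dBu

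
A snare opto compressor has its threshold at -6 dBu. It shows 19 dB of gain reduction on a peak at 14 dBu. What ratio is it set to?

Input overshoot = 14 − (-6) = 20 dB.
Output overshoot = 20 − 19 = 1 dB.
Ratio = input overshoot / output overshoot = 20 / 1 = 20.

20:1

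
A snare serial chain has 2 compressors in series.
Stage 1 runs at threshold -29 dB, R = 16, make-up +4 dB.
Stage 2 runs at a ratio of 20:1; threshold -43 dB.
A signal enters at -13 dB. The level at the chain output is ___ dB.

-42.05 dB

Stage 1: -13 dB is 16 dB over -29 dB; at 16:1 that becomes 1 dB over, giving -28 dB; +4 dB make-up → -24 dB.
Stage 2: overshoot 19 dB → 19/20 = 0.95 dB → -42.05 dB.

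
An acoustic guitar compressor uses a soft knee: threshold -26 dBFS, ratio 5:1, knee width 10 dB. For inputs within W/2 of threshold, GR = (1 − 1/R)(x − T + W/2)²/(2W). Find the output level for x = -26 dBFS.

x − T + W/2 = -26 − (-26) + 5 = 5.
GR = (1 − 1/5) × 5² / 20 = 0.8 × 25 / 20 = 1 dB.
Output = -26 − 1 = -27 dBFS.

-27 dBFS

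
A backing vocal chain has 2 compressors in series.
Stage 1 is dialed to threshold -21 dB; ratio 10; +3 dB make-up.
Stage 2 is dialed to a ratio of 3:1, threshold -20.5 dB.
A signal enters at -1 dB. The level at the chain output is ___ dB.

-19 dB

Stage 1: -1 dB is 20 dB over -21 dB; at 10:1 that becomes 2 dB over, giving -19 dB; +3 dB make-up → -16 dB.
Stage 2: overshoot 4.5 dB → 4.5/3 = 1.5 dB → -19 dB.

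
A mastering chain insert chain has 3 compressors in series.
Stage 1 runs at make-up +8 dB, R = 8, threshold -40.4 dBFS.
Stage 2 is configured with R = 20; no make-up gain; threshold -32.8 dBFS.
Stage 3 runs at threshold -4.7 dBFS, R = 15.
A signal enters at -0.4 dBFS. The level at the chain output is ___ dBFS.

-32.53 dBFS

Stage 1: -0.4 dBFS is 40 dB over -40.4 dBFS; at 8:1 that becomes 5 dB over, giving -35.4 dBFS; +8 dB make-up → -27.4 dBFS.
Stage 2: 5.4 dB above -32.8 dBFS, reduced 20:1 to 0.27 dB above → -32.53 dBFS.
Stage 3: below threshold (-32.53 ≤ -4.7); passes unchanged; output -32.53 dBFS.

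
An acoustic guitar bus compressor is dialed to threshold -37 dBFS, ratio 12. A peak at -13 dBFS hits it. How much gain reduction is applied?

-13 dBFS exceeds the threshold by 24 dB.
At 12:1, output sits 24/12 = 2 dB above threshold.
So the signal is attenuated by 24 − 2 = 22 dB.

22 dB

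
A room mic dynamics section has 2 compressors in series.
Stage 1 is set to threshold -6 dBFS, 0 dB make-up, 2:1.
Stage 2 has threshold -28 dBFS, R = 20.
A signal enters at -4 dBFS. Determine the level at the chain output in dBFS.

Stage 1: -4 dBFS is 2 dB over -6 dBFS; at 2:1 that becomes 1 dB over, giving -5 dBFS.
Stage 2: 23 dB above -28 dBFS, reduced 20:1 to 1.15 dB above → -26.85 dBFS.

-26.85 dBFS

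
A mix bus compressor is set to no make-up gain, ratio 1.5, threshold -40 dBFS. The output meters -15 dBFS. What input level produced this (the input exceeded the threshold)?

-2.5 dBFS

The compressed level sits -15 − (-40) = 25 dB over threshold.
Input overshoot = R × output overshoot = 37.5 dB → input = -40 + 37.5 = -2.5 dBFS.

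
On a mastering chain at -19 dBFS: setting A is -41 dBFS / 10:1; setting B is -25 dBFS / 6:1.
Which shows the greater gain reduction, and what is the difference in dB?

A, by 14.8 dB

A: GR = 22 − 22/10 = 19.8 dB.
B: GR = 6 − 6/6 = 5 dB.
A reduces 14.8 dB more.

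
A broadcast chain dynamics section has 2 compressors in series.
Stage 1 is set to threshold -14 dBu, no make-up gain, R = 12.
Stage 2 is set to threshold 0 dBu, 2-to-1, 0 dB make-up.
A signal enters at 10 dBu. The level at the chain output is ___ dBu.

Stage 1: 24 dB above -14 dBu, reduced 12:1 to 2 dB above → -12 dBu.
Stage 2: -12 dBu ≤ 0 dBu, so stage 2 doesn't engage; output -12 dBu.

-12 dBu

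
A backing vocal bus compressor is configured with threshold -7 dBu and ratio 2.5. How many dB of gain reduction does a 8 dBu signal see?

8 dBu exceeds the threshold by 15 dB.
At 2.5:1, output sits 15/2.5 = 6 dB above threshold.
So the signal is attenuated by 15 − 6 = 9 dB.

9 dB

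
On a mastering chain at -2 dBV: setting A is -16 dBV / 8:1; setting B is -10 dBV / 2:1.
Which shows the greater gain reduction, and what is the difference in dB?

A: overshoot 14 dB → output overshoot 1.75 dB → GR 12.25 dB.
B: overshoot 8 dB → output overshoot 4 dB → GR 4 dB.
Difference: 8.25 dB in favour of A.

A, by 8.25 dB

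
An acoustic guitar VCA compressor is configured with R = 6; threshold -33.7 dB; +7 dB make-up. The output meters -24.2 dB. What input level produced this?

Before make-up, the level was -24.2 − 7 = -31.2 dB.
The compressed level sits -31.2 − (-33.7) = 2.5 dB over threshold.
Input overshoot = R × output overshoot = 15 dB → input = -33.7 + 15 = -18.7 dB.

-18.7 dB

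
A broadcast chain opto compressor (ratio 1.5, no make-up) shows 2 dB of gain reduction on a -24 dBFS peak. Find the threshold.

Let T be the threshold. Output overshoot = (input overshoot)/R, so -26 − T = (-24 − T)/1.5.
1.5·(-26 − T) = -24 − T → 0.5·T = -39 − (-24) = -15.
T = -15/0.5 = -30 dBFS.

-30 dBFS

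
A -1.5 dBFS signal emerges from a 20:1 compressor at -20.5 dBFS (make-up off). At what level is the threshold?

Let T be the threshold. Output overshoot = (input overshoot)/R, so -20.5 − T = (-1.5 − T)/20.
20·(-20.5 − T) = -1.5 − T → 19·T = -410 − (-1.5) = -408.5.
T = -408.5/19 = -21.5 dBFS.

-21.5 dBFS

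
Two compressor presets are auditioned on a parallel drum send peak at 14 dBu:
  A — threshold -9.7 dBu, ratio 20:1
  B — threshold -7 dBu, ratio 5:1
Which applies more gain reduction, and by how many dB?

A, by 5.715 dB

A: overshoot 23.7 dB → output overshoot 1.185 dB → GR 22.515 dB.
B: overshoot 21 dB → output overshoot 4.2 dB → GR 16.8 dB.
A applies 5.715 dB more gain reduction.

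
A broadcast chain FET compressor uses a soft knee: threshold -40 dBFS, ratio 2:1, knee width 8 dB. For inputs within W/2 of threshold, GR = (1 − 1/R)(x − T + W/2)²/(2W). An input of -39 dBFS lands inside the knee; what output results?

-39.78125 dBFS

x − T + W/2 = -39 − (-40) + 4 = 5.
GR = (1 − 1/2) × 5² / 16 = 0.5 × 25 / 16 = 0.78125 dB.
Output = -39 − 0.78125 = -39.78125 dBFS.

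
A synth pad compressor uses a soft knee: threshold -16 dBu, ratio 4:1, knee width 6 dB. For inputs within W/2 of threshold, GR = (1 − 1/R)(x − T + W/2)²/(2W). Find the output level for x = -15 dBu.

x − T + W/2 = -15 − (-16) + 3 = 4.
GR = (1 − 1/4) × 4² / 12 = 0.75 × 16 / 12 = 1 dB.
Output = -15 − 1 = -16 dBu.

-16 dBu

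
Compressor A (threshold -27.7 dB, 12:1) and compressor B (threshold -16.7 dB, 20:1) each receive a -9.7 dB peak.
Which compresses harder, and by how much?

A, by 9.85 dB

A: 18 dB over, compressed to 1.5 dB over, so 16.5 dB of GR.
B: 7 dB over, compressed to 0.35 dB over, so 6.65 dB of GR.
A reduces 9.85 dB more.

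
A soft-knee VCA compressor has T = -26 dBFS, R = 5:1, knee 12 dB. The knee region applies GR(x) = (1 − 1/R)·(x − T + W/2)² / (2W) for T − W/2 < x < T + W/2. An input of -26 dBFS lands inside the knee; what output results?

-27.2 dBFS

x − T + W/2 = -26 − (-26) + 6 = 6.
GR = (1 − 1/5) × 6² / 24 = 0.8 × 36 / 24 = 1.2 dB.
Output = -26 − 1.2 = -27.2 dBFS.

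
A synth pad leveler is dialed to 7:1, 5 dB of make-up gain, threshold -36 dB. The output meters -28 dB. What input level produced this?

-15 dB

Stripping the +5 dB make-up gives -33 dB at the gain stage.
The compressed level sits -33 − (-36) = 3 dB over threshold.
Input overshoot = R × output overshoot = 21 dB → input = -36 + 21 = -15 dB.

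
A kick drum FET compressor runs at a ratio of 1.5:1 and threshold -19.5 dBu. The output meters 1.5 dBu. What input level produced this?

12 dBu

Post-compression overshoot = 1.5 − (-19.5) = 21 dB.
Input overshoot = R × output overshoot = 31.5 dB → input = -19.5 + 31.5 = 12 dBu.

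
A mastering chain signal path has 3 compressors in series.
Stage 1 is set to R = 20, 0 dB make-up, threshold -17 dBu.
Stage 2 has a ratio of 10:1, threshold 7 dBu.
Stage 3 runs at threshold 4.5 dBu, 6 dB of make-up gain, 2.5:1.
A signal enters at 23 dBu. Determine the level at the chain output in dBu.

-9 dBu

Stage 1: 40 dB above -17 dBu, reduced 20:1 to 2 dB above → -15 dBu.
Stage 2: -15 dBu ≤ 7 dBu, so stage 2 doesn't engage; output -15 dBu.
Stage 3: -15 dBu ≤ 4.5 dBu, so stage 3 doesn't engage; make-up brings it to -9 dBu.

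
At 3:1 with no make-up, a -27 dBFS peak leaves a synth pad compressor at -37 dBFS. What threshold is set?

Gain reduction = -27 − (-37) = 10 dB; output overshoot = GR / (R − 1) = 10 / 2 = 5 dB.
Threshold = output − output overshoot = -37 − 5 = -42 dBFS.

-42 dBFS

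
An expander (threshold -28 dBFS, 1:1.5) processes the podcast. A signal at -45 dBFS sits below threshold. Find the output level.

Undershoot = (-28) − (-45) = 17 dB.
At 1:1.5, that expands to 25.5 dB under threshold.
Output = -28 − 25.5 = -53.5 dBFS.

-53.5 dBFS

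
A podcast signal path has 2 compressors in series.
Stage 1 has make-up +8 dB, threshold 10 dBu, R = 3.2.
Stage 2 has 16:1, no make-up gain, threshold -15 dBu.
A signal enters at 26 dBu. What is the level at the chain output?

-12.625 dBu

Stage 1: 26 dBu is 16 dB over 10 dBu; at 3.2:1 that becomes 5 dB over, giving 15 dBu; +8 dB make-up → 23 dBu.
Stage 2: 23 dBu is 38 dB over -15 dBu; at 16:1 that becomes 2.375 dB over, giving -12.625 dBu.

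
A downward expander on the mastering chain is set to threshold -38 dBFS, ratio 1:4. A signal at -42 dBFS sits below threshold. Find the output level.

-54 dBFS

The input is 4 dB below the -38 dBFS threshold.
A 1:4 expander multiplies undershoot by 4: 4 × 4 = 16 dB below threshold.
Output = -38 − 16 = -54 dBFS.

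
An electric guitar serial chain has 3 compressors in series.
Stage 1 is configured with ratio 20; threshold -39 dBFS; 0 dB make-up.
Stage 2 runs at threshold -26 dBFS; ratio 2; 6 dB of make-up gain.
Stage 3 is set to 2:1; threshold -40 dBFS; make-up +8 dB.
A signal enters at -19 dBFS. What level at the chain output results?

Stage 1: -19 dBFS is 20 dB over -39 dBFS; at 20:1 that becomes 1 dB over, giving -38 dBFS.
Stage 2: -38 dBFS ≤ -26 dBFS, so stage 2 doesn't engage; make-up brings it to -32 dBFS.
Stage 3: overshoot 8 dB → 8/2 = 4 dB → -36 dBFS; +8 dB make-up → -28 dBFS.

-28 dBFS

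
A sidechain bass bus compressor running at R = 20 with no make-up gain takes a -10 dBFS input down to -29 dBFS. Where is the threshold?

-30 dBFS

Gain reduction = -10 − (-29) = 19 dB; output overshoot = GR / (R − 1) = 19 / 19 = 1 dB.
Threshold = output − output overshoot = -29 − 1 = -30 dBFS.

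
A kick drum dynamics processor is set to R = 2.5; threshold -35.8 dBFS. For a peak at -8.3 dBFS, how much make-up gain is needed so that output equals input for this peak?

Overshoot 27.5 dB → 27.5/2.5 = 11 dB after compression, so the compressed level is -35.8 + 11 = -24.8 dBFS.
Make-up = target − compressed = -8.3 − (-24.8) = 16.5 dB.

16.5 dB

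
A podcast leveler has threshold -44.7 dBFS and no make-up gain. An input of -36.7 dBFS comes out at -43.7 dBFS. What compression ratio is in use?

Input overshoot = -36.7 − (-44.7) = 8 dB; output overshoot = -43.7 − (-44.7) = 1 dB.
Ratio = 8 / 1 = 8.

8:1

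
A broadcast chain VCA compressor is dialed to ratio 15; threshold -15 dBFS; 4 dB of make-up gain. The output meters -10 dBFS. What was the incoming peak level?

Before make-up, the level was -10 − 4 = -14 dBFS.
The compressed level sits -14 − (-15) = 1 dB over threshold.
Before 15:1 compression the overshoot was 1 × 15 = 15 dB, so input = -15 + 15 = 0 dBFS.

0 dBFS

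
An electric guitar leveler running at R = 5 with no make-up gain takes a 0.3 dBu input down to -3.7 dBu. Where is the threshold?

Input is 5 dB above T (since output overshoot × R = input overshoot: (-3.7 − T)·5 = 0.3 − T gives T = -4.7 dBu).
Check: -4.7 + (0.3 − (-4.7))/5 = -4.7 + 1 = -3.7 dBu. ✓

-4.7 dBu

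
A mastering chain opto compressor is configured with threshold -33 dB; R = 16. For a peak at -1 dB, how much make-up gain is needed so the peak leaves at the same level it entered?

Without make-up, output = threshold + overshoot/16 = -33 + 2 = -31 dB.
Gap to target: 30 dB.

30 dB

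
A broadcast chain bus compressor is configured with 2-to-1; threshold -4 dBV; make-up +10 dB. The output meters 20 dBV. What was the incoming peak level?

Stripping the +10 dB make-up gives 10 dBV at the gain stage.
Post-compression overshoot = 10 − (-4) = 14 dB.
Undo the ratio: input overshoot = 14 × 2 = 28 dB, giving input = 24 dBV.

24 dBV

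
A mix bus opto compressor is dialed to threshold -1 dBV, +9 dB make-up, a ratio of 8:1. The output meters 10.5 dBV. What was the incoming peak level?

19 dBV

Stripping the +9 dB make-up gives 1.5 dBV at the gain stage.
That's 2.5 dB above the -1 dBV threshold.
Undo the ratio: input overshoot = 2.5 × 8 = 20 dB, giving input = 19 dBV.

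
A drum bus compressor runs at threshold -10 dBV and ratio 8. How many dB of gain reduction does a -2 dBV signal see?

The signal is 8 dB above threshold.
A 8:1 ratio leaves 1 dB of that excess.
So the signal is attenuated by 8 − 1 = 7 dB.

7 dB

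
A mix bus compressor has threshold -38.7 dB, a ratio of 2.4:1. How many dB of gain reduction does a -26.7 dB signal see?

7 dB

The signal is 12 dB above threshold.
A 2.4:1 ratio leaves 5 dB of that excess.
GR = overshoot in − overshoot out = 12 − 5 = 7 dB.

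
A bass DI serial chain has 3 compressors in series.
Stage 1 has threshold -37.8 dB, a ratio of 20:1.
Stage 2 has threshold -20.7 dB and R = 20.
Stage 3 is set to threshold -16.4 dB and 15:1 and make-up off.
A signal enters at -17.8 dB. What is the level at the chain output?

Stage 1: 20 dB above -37.8 dB, reduced 20:1 to 1 dB above → -36.8 dB.
Stage 2: below threshold (-36.8 ≤ -20.7); passes unchanged; output -36.8 dB.
Stage 3: below threshold (-36.8 ≤ -16.4); passes unchanged; output -36.8 dB.

-36.8 dB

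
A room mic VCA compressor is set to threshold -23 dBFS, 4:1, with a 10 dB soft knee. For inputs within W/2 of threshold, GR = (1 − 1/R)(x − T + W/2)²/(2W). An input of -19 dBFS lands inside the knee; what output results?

x − T + W/2 = -19 − (-23) + 5 = 9.
GR = (1 − 1/4) × 9² / 20 = 0.75 × 81 / 20 = 3.0375 dB.
Output = -19 − 3.0375 = -22.0375 dBFS.

-22.0375 dBFS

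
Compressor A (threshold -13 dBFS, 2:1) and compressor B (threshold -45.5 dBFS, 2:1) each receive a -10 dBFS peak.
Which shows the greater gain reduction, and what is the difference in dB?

A: overshoot 3 dB → output overshoot 1.5 dB → GR 1.5 dB.
B: overshoot 35.5 dB → output overshoot 17.75 dB → GR 17.75 dB.
B reduces 16.25 dB more.

B, by 16.25 dB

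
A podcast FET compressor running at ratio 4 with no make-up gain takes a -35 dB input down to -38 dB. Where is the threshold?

-39 dB

Let T be the threshold. Output overshoot = (input overshoot)/R, so -38 − T = (-35 − T)/4.
4·(-38 − T) = -35 − T → 3·T = -152 − (-35) = -117.
T = -117/3 = -39 dB.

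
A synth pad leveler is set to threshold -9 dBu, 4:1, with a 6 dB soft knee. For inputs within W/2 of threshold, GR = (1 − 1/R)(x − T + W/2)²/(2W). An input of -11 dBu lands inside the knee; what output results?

-11.0625 dBu

x − T + W/2 = -11 − (-9) + 3 = 1.
GR = (1 − 1/4) × 1² / 12 = 0.75 × 1 / 12 = 0.0625 dB.
Output = -11 − 0.0625 = -11.0625 dBu.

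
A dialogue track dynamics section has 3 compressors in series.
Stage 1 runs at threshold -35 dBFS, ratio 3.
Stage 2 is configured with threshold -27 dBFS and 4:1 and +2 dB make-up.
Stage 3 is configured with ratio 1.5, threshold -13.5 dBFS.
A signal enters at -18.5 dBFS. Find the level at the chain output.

-27.5 dBFS

Stage 1: -18.5 dBFS is 16.5 dB over -35 dBFS; at 3:1 that becomes 5.5 dB over, giving -29.5 dBFS.
Stage 2: below threshold (-29.5 ≤ -27); passes unchanged; make-up brings it to -27.5 dBFS.
Stage 3: below threshold (-27.5 ≤ -13.5); passes unchanged; output -27.5 dBFS.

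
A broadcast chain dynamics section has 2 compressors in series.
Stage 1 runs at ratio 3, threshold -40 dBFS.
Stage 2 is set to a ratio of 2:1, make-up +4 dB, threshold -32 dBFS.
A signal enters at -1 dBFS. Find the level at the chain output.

-25.5 dBFS

Stage 1: overshoot 39 dB → 39/3 = 13 dB → -27 dBFS.
Stage 2: overshoot 5 dB → 5/2 = 2.5 dB → -29.5 dBFS; +4 dB make-up → -25.5 dBFS.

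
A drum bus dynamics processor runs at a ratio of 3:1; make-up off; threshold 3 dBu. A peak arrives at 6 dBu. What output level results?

4 dBu

Overshoot: 6 − 3 = 3 dB.
3:1 compression reduces that to 3/3 = 1 dB over.
So the level is 3 + 1 = 4 dBu.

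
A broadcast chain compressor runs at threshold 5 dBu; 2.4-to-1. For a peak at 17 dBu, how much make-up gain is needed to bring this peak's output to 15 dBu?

5 dB

Overshoot 12 dB → 12/2.4 = 5 dB after compression, so the compressed level is 5 + 5 = 10 dBu.
Make-up = target − compressed = 15 − 10 = 5 dB.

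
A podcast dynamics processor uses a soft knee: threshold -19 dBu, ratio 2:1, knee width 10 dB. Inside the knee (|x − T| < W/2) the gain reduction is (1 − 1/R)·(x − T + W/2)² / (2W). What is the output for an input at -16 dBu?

x − T + W/2 = -16 − (-19) + 5 = 8.
GR = (1 − 1/2) × 8² / 20 = 0.5 × 64 / 20 = 1.6 dB.
Output = -16 − 1.6 = -17.6 dBu.

-17.6 dBu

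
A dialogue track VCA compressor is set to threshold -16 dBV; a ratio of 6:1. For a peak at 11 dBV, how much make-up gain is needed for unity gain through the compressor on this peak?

Without make-up, output = threshold + overshoot/6 = -16 + 4.5 = -11.5 dBV.
Gap to target: 22.5 dB.

22.5 dB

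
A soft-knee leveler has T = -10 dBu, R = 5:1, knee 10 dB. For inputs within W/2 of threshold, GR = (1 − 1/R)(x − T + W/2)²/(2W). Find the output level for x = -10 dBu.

-11 dBu

x − T + W/2 = -10 − (-10) + 5 = 5.
GR = (1 − 1/5) × 5² / 20 = 0.8 × 25 / 20 = 1 dB.
Output = -10 − 1 = -11 dBu.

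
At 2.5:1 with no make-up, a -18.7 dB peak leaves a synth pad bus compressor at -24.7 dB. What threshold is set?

-28.7 dB

Let T be the threshold. Output overshoot = (input overshoot)/R, so -24.7 − T = (-18.7 − T)/2.5.
2.5·(-24.7 − T) = -18.7 − T → 1.5·T = -61.75 − (-18.7) = -43.05.
T = -43.05/1.5 = -28.7 dB.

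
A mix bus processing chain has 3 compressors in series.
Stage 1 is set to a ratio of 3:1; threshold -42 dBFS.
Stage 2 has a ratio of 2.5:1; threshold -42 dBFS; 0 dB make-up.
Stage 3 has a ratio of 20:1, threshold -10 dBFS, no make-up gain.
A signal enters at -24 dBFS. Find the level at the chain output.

-39.6 dBFS

Stage 1: overshoot 18 dB → 18/3 = 6 dB → -36 dBFS.
Stage 2: overshoot 6 dB → 6/2.5 = 2.4 dB → -39.6 dBFS.
Stage 3: -39.6 dBFS ≤ -10 dBFS, so stage 3 doesn't engage; output -39.6 dBFS.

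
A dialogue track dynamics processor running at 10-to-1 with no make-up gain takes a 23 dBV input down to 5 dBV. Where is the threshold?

3 dBV

Gain reduction = 23 − 5 = 18 dB; output overshoot = GR / (R − 1) = 18 / 9 = 2 dB.
Threshold = output − output overshoot = 5 − 2 = 3 dBV.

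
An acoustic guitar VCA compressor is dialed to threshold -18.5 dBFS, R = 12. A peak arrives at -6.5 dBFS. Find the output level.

-6.5 dBFS sits 12 dB over threshold.
At 12:1 the overshoot is divided by 12, leaving 1 dB above threshold.
So the level is -18.5 + 1 = -17.5 dBFS.

-17.5 dBFS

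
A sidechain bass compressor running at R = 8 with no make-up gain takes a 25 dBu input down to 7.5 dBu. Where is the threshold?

5 dBu

Input is 20 dB above T (since output overshoot × R = input overshoot: (7.5 − T)·8 = 25 − T gives T = 5 dBu).
Check: 5 + (25 − 5)/8 = 5 + 2.5 = 7.5 dBu. ✓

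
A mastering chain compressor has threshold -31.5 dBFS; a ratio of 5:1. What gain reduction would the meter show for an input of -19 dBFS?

10 dB

The signal is 12.5 dB above threshold.
After 5:1 compression the overshoot becomes 12.5/5 = 2.5 dB.
Gain reduction = 12.5 − 2.5 = 10 dB.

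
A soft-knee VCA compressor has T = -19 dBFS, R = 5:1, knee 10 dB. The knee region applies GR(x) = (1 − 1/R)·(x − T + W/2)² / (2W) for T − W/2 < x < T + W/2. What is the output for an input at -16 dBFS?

x − T + W/2 = -16 − (-19) + 5 = 8.
GR = (1 − 1/5) × 8² / 20 = 0.8 × 64 / 20 = 2.56 dB.
Output = -16 − 2.56 = -18.56 dBFS.

-18.56 dBFS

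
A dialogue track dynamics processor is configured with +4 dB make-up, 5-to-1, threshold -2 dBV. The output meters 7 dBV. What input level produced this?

23 dBV

Stripping the +4 dB make-up gives 3 dBV at the gain stage.
Post-compression overshoot = 3 − (-2) = 5 dB.
Undo the ratio: input overshoot = 5 × 5 = 25 dB, giving input = 23 dBV.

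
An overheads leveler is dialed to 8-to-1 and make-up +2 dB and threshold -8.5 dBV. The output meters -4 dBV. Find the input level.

Before make-up, the level was -4 − 2 = -6 dBV.
The compressed level sits -6 − (-8.5) = 2.5 dB over threshold.
Before 8:1 compression the overshoot was 2.5 × 8 = 20 dB, so input = -8.5 + 20 = 11.5 dBV.

11.5 dBV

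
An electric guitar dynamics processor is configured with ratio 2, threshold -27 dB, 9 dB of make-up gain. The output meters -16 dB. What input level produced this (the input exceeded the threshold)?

Stripping the +9 dB make-up gives -25 dB at the gain stage.
Post-compression overshoot = -25 − (-27) = 2 dB.
Before 2:1 compression the overshoot was 2 × 2 = 4 dB, so input = -27 + 4 = -23 dB.

-23 dB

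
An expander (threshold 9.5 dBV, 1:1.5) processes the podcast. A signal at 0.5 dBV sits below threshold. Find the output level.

Below threshold, a 1:1.5 expander applies gain = (1.5−1)×(T − x) of attenuation.
(1.5−1) × 9 = 4.5 dB, so output = 0.5 − 4.5 = -4 dBV.

-4 dBV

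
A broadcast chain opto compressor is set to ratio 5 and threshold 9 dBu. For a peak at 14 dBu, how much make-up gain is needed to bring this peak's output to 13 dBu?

Overshoot 5 dB → 5/5 = 1 dB after compression, so the compressed level is 9 + 1 = 10 dBu.
Make-up = target − compressed = 13 − 10 = 3 dB.

3 dB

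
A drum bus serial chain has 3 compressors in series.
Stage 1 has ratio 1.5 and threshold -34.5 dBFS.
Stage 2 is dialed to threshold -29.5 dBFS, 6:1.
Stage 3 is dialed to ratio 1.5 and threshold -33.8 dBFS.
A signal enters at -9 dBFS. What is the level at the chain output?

-29.6 dBFS

Stage 1: -9 dBFS is 25.5 dB over -34.5 dBFS; at 1.5:1 that becomes 17 dB over, giving -17.5 dBFS.
Stage 2: overshoot 12 dB → 12/6 = 2 dB → -27.5 dBFS.
Stage 3: 6.3 dB above -33.8 dBFS, reduced 1.5:1 to 4.2 dB above → -29.6 dBFS.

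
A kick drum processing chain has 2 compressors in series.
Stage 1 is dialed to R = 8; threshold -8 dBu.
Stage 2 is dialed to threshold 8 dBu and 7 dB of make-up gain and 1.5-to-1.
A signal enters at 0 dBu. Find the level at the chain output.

0 dBu

Stage 1: 8 dB above -8 dBu, reduced 8:1 to 1 dB above → -7 dBu.
Stage 2: -7 dBu ≤ 8 dBu, so stage 2 doesn't engage; make-up brings it to 0 dBu.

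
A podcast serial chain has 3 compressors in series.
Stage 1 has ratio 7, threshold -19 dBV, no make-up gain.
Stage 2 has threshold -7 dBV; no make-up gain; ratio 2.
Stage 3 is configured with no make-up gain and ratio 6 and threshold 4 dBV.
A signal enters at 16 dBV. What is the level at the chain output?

Stage 1: 16 dBV is 35 dB over -19 dBV; at 7:1 that becomes 5 dB over, giving -14 dBV.
Stage 2: below threshold (-14 ≤ -7); passes unchanged; output -14 dBV.
Stage 3: -14 dBV ≤ 4 dBV, so stage 3 doesn't engage; output -14 dBV.

-14 dBV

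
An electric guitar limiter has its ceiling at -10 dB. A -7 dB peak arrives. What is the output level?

At ∞:1, everything above -10 dB is held at the ceiling.

-10 dB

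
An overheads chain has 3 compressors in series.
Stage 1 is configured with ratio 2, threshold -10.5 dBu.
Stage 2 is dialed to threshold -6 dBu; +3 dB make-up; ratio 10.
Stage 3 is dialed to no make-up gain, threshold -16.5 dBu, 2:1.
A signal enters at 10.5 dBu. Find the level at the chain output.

-9.45 dBu

Stage 1: 21 dB above -10.5 dBu, reduced 2:1 to 10.5 dB above → 0 dBu.
Stage 2: 0 dBu is 6 dB over -6 dBu; at 10:1 that becomes 0.6 dB over, giving -5.4 dBu; +3 dB make-up → -2.4 dBu.
Stage 3: overshoot 14.1 dB → 14.1/2 = 7.05 dB → -9.45 dBu.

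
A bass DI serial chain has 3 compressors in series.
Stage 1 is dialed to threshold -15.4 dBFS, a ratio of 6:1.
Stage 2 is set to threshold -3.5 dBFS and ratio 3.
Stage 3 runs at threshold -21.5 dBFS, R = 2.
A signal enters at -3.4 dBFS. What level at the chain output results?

Stage 1: 12 dB above -15.4 dBFS, reduced 6:1 to 2 dB above → -13.4 dBFS.
Stage 2: -13.4 dBFS is at or below the -3.5 dBFS threshold — no compression; output -13.4 dBFS.
Stage 3: overshoot 8.1 dB → 8.1/2 = 4.05 dB → -17.45 dBFS.

-17.45 dBFS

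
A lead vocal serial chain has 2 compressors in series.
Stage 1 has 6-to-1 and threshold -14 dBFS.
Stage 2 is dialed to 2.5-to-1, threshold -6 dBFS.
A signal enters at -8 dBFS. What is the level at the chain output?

Stage 1: overshoot 6 dB → 6/6 = 1 dB → -13 dBFS.
Stage 2: below threshold (-13 ≤ -6); passes unchanged; output -13 dBFS.

-13 dBFS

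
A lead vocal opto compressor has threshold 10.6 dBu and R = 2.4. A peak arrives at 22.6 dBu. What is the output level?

Overshoot: 22.6 − 10.6 = 12 dB.
At 2.4:1 the overshoot is divided by 2.4, leaving 5 dB above threshold.
That puts the output at 15.6 dBu.

15.6 dBu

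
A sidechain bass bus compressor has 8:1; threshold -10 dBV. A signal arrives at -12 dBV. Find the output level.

-12 dBV

-12 dBV is 2 dB below the -10 dBV threshold, so no gain reduction is applied.
Output = input = -12 dBV.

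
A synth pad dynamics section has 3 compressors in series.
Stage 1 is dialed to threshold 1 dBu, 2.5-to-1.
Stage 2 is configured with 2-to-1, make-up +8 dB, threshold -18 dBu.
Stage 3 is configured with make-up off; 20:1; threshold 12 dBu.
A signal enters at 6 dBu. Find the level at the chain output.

0.5 dBu

Stage 1: 5 dB above 1 dBu, reduced 2.5:1 to 2 dB above → 3 dBu.
Stage 2: 21 dB above -18 dBu, reduced 2:1 to 10.5 dB above → -7.5 dBu; +8 dB make-up → 0.5 dBu.
Stage 3: 0.5 dBu ≤ 12 dBu, so stage 3 doesn't engage; output 0.5 dBu.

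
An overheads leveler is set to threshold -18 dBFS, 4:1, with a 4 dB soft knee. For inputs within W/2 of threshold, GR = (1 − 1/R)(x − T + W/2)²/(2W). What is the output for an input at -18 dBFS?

-18.375 dBFS

x − T + W/2 = -18 − (-18) + 2 = 2.
GR = (1 − 1/4) × 2² / 8 = 0.75 × 4 / 8 = 0.375 dB.
Output = -18 − 0.375 = -18.375 dBFS.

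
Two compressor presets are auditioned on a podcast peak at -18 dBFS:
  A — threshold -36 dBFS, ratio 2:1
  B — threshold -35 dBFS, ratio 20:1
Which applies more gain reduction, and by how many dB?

A: 18 dB over, compressed to 9 dB over, so 9 dB of GR.
B: 17 dB over, compressed to 0.85 dB over, so 16.15 dB of GR.
Difference: 7.15 dB in favour of B.

B, by 7.15 dB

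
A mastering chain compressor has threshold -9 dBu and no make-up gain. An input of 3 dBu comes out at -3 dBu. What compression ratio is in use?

2:1

Input overshoot = 3 − (-9) = 12 dB; output overshoot = -3 − (-9) = 6 dB.
Ratio = 12 / 6 = 2.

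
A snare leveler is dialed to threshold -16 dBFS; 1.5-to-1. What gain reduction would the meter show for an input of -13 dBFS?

1 dB

The signal is 3 dB above threshold.
A 1.5:1 ratio leaves 2 dB of that excess.
Gain reduction = 3 − 2 = 1 dB.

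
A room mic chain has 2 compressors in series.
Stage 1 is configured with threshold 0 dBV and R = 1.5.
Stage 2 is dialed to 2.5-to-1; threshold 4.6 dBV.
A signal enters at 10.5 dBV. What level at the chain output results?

5.56 dBV

Stage 1: overshoot 10.5 dB → 10.5/1.5 = 7 dB → 7 dBV.
Stage 2: 2.4 dB above 4.6 dBV, reduced 2.5:1 to 0.96 dB above → 5.56 dBV.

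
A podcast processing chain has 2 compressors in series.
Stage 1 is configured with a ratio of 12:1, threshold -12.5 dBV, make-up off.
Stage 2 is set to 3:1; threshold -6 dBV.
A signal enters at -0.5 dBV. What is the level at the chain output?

-11.5 dBV

Stage 1: -0.5 dBV is 12 dB over -12.5 dBV; at 12:1 that becomes 1 dB over, giving -11.5 dBV.
Stage 2: -11.5 dBV ≤ -6 dBV, so stage 2 doesn't engage; output -11.5 dBV.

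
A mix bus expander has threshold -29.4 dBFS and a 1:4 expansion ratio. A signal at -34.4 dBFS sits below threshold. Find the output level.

-49.4 dBFS

Undershoot = (-29.4) − (-34.4) = 5 dB.
At 1:4, that expands to 20 dB under threshold.
Output = -29.4 − 20 = -49.4 dBFS.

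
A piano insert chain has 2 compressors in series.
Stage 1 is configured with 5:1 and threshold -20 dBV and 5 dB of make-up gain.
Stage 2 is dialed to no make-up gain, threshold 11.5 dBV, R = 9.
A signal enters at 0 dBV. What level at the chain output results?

Stage 1: overshoot 20 dB → 20/5 = 4 dB → -16 dBV; +5 dB make-up → -11 dBV.
Stage 2: -11 dBV is at or below the 11.5 dBV threshold — no compression; output -11 dBV.

-11 dBV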